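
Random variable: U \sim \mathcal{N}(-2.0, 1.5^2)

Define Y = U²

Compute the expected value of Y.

E[U²] = Var(U) + (E[U])² = 2.25 + 4 = 6.25

6.25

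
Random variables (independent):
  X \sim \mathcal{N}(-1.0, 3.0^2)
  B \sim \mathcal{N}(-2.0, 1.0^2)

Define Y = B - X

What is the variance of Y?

For independent RVs: Var(aX + bY) = a²Var(X) + b²Var(Y)
Var(X) = 9
Var(B) = 1
Var(Y) = (-1)²*9 + 1²*1
= 1*9 + 1*1 = 10

10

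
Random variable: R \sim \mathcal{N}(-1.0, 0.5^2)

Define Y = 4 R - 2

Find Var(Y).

For Y = aR + b: Var(Y) = a² * Var(R)
Var(R) = 0.5^2 = 0.25
Var(Y) = 4² * 0.25 = 16 * 0.25 = 4

4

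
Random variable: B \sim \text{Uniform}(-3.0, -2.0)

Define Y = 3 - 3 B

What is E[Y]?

For Y = -3B + 3:
E[Y] = -3 * E[B] + 3
E[B] = (-3 - 2)/2 = -2.5
E[Y] = -3 * (-2.5) + 3 = 10.5

10.5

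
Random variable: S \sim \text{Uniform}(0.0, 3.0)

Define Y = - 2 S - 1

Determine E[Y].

For Y = -2S - 1:
E[Y] = -2 * E[S] - 1
E[S] = (0 + 3)/2 = 1.5
E[Y] = -2 * 1.5 - 1 = -4

-4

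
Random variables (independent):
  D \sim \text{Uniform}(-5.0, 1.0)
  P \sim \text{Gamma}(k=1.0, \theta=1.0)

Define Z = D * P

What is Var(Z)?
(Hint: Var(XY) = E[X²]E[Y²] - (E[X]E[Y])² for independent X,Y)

Var(XY) = E[X²]E[Y²] - (E[X]E[Y])²
E[D] = -2, Var(D) = 3
E[P] = 1, Var(P) = 1
E[D²] = 3 + (-2)² = 7
E[P²] = 1 + 1² = 2
Var(Z) = 7*2 - (-2*1)²
= 14 - 4 = 10

10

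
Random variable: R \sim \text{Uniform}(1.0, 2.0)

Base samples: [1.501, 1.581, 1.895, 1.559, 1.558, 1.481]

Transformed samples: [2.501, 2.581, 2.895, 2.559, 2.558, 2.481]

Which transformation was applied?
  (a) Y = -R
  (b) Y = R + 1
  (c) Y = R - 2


Checking option (b) Y = R + 1:
  R = 1.501 -> Y = 2.501 ✓
  R = 1.581 -> Y = 2.581 ✓
  R = 1.895 -> Y = 2.895 ✓
All samples match this transformation.

(b) R + 1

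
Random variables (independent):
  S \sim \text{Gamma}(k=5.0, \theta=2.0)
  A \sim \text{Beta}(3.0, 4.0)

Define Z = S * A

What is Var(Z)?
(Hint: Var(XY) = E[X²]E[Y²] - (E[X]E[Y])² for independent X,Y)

Var(XY) = E[X²]E[Y²] - (E[X]E[Y])²
E[S] = 10, Var(S) = 20
E[A] = 0.42857143, Var(A) = 0.030612245
E[S²] = 20 + 10² = 120
E[A²] = 0.030612245 + 0.42857143² = 0.21428571
Var(Z) = 120*0.21428571 - (10*0.42857143)²
= 25.714286 - 18.367347 = 7.3469388

7.3469388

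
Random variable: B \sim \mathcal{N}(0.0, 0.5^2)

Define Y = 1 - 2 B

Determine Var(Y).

For Y = aB + b: Var(Y) = a² * Var(B)
Var(B) = 0.5^2 = 0.25
Var(Y) = (-2)² * 0.25 = 4 * 0.25 = 1

1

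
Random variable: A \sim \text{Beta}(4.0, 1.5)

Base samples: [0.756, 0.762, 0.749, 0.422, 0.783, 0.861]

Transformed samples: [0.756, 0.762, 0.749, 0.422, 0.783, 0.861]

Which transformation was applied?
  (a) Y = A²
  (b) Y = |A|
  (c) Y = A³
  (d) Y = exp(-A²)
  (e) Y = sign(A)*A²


Checking option (b) Y = |A|:
  A = 0.756 -> Y = 0.756 ✓
  A = 0.762 -> Y = 0.762 ✓
  A = 0.749 -> Y = 0.749 ✓
All samples match this transformation.

(b) |A|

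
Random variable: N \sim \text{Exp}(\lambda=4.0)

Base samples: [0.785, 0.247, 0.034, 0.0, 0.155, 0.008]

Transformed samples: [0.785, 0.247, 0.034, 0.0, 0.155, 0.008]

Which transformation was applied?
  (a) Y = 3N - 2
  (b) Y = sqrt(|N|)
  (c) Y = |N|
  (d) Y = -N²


Checking option (c) Y = |N|:
  N = 0.785 -> Y = 0.785 ✓
  N = 0.247 -> Y = 0.247 ✓
  N = 0.034 -> Y = 0.034 ✓
All samples match this transformation.

(c) |N|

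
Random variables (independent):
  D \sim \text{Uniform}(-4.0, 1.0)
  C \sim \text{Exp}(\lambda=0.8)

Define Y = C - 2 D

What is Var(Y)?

For independent RVs: Var(aX + bY) = a²Var(X) + b²Var(Y)
Var(D) = 2.0833333
Var(C) = 1.5625
Var(Y) = (-2)²*2.0833333 + 1²*1.5625
= 4*2.0833333 + 1*1.5625 = 9.8958333

9.8958333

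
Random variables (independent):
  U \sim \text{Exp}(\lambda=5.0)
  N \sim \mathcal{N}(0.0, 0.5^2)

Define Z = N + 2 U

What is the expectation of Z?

E[Z] = 2*E[U] + 1*E[N]
E[U] = 0.2
E[N] = 0
E[Z] = 2*0.2 + 1*0 = 0.4

0.4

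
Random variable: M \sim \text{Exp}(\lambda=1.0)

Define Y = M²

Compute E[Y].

Using E[X²] = Var(X) + (E[X])²:
E[M] = 1
Var(M) = 1/1.0^2 = 1
E[M²] = 1 + 1² = 1 + 1 = 2

2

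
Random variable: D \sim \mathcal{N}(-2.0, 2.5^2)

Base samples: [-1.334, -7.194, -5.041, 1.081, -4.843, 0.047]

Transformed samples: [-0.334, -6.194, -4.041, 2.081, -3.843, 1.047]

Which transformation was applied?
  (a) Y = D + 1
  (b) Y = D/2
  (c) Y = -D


Checking option (a) Y = D + 1:
  D = -1.334 -> Y = -0.334 ✓
  D = -7.194 -> Y = -6.194 ✓
  D = -5.041 -> Y = -4.041 ✓
All samples match this transformation.

(a) D + 1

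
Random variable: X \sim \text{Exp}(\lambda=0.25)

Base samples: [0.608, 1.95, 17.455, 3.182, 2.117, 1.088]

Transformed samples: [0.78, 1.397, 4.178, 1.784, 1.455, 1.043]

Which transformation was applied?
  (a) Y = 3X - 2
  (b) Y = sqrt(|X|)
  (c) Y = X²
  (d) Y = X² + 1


Checking option (b) Y = sqrt(|X|):
  X = 0.608 -> Y = 0.78 ✓
  X = 1.95 -> Y = 1.397 ✓
  X = 17.455 -> Y = 4.178 ✓
All samples match this transformation.

(b) sqrt(|X|)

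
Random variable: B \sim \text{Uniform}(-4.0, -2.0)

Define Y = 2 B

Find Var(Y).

For Y = aB + b: Var(Y) = a² * Var(B)
Var(B) = (-2 + 4)^2/12 = 0.33333333
Var(Y) = 2² * 0.33333333 = 4 * 0.33333333 = 1.3333333

1.3333333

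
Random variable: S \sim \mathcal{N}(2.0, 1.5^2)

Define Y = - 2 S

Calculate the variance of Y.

For Y = aS + b: Var(Y) = a² * Var(S)
Var(S) = 1.5^2 = 2.25
Var(Y) = (-2)² * 2.25 = 4 * 2.25 = 9

9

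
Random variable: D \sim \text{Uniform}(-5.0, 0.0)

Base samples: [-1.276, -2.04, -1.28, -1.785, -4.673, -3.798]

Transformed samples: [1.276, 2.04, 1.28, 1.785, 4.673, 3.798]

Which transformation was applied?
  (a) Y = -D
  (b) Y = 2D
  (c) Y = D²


Checking option (a) Y = -D:
  D = -1.276 -> Y = 1.276 ✓
  D = -2.04 -> Y = 2.04 ✓
  D = -1.28 -> Y = 1.28 ✓
All samples match this transformation.

(a) -D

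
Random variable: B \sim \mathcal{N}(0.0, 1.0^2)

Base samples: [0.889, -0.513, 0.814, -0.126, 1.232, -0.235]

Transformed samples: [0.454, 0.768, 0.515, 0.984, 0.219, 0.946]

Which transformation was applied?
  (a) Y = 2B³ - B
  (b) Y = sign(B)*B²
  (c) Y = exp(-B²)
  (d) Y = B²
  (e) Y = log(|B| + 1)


Checking option (c) Y = exp(-B²):
  B = 0.889 -> Y = 0.454 ✓
  B = -0.513 -> Y = 0.768 ✓
  B = 0.814 -> Y = 0.515 ✓
All samples match this transformation.

(c) exp(-B²)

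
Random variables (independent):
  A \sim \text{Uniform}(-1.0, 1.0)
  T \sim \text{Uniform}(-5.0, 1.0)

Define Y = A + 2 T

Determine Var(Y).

For independent RVs: Var(aX + bY) = a²Var(X) + b²Var(Y)
Var(A) = 0.33333333
Var(T) = 3
Var(Y) = 1²*0.33333333 + 2²*3
= 1*0.33333333 + 4*3 = 12.333333

12.333333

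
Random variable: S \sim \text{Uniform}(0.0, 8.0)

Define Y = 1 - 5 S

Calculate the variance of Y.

For Y = aS + b: Var(Y) = a² * Var(S)
Var(S) = (8 - 0)^2/12 = 5.3333333
Var(Y) = (-5)² * 5.3333333 = 25 * 5.3333333 = 133.33333

133.33333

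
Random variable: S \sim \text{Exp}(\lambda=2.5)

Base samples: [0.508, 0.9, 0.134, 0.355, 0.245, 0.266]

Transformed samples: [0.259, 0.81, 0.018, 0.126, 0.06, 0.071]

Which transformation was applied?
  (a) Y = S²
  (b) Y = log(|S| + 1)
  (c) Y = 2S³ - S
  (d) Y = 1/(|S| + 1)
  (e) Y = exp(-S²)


Checking option (a) Y = S²:
  S = 0.508 -> Y = 0.259 ✓
  S = 0.9 -> Y = 0.81 ✓
  S = 0.134 -> Y = 0.018 ✓
All samples match this transformation.

(a) S²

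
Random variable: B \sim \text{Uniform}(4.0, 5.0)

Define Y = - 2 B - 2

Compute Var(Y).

For Y = aB + b: Var(Y) = a² * Var(B)
Var(B) = (5 - 4)^2/12 = 0.083333333
Var(Y) = (-2)² * 0.083333333 = 4 * 0.083333333 = 0.33333333

0.33333333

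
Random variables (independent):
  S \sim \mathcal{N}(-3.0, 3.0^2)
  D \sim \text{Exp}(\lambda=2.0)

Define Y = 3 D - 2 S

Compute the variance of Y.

For independent RVs: Var(aX + bY) = a²Var(X) + b²Var(Y)
Var(S) = 9
Var(D) = 0.25
Var(Y) = (-2)²*9 + 3²*0.25
= 4*9 + 9*0.25 = 38.25

38.25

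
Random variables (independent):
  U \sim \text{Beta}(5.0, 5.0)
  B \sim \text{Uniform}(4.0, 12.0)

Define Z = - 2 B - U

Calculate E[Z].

E[Z] = -1*E[U] - 2*E[B]
E[U] = 0.5
E[B] = 8
E[Z] = -1*0.5 - 2*8 = -16.5

-16.5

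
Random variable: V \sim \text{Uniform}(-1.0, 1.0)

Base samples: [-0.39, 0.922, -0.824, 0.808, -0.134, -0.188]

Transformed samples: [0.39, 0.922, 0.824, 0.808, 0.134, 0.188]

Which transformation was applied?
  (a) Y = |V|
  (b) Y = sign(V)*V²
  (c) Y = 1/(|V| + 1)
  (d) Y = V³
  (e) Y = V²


Checking option (a) Y = |V|:
  V = -0.39 -> Y = 0.39 ✓
  V = 0.922 -> Y = 0.922 ✓
  V = -0.824 -> Y = 0.824 ✓
All samples match this transformation.

(a) |V|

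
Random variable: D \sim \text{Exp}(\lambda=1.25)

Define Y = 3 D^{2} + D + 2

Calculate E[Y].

E[Y] = 3*E[D²] + 1*E[D] + 2
E[D] = 0.8
E[D²] = Var(D) + (E[D])² = 0.64 + 0.64 = 1.28
E[Y] = 3*1.28 + 1*0.8 + 2 = 6.64

6.64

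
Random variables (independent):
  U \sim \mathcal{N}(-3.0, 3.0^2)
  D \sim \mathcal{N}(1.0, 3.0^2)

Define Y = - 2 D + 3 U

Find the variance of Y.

For independent RVs: Var(aX + bY) = a²Var(X) + b²Var(Y)
Var(U) = 9
Var(D) = 9
Var(Y) = 3²*9 + (-2)²*9
= 9*9 + 4*9 = 117

117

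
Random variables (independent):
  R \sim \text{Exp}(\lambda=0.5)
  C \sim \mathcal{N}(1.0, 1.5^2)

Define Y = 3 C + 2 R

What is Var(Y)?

For independent RVs: Var(aX + bY) = a²Var(X) + b²Var(Y)
Var(R) = 4
Var(C) = 2.25
Var(Y) = 2²*4 + 3²*2.25
= 4*4 + 9*2.25 = 36.25

36.25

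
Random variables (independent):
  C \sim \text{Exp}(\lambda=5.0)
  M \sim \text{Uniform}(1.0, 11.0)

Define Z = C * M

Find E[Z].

For independent RVs: E[XY] = E[X]*E[Y]
E[C] = 0.2
E[M] = 6
E[Z] = 0.2 * 6 = 1.2

1.2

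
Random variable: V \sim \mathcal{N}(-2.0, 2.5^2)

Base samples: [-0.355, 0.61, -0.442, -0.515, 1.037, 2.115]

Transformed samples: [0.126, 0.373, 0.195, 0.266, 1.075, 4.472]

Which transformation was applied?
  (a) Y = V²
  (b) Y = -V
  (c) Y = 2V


Checking option (a) Y = V²:
  V = -0.355 -> Y = 0.126 ✓
  V = 0.61 -> Y = 0.373 ✓
  V = -0.442 -> Y = 0.195 ✓
All samples match this transformation.

(a) V²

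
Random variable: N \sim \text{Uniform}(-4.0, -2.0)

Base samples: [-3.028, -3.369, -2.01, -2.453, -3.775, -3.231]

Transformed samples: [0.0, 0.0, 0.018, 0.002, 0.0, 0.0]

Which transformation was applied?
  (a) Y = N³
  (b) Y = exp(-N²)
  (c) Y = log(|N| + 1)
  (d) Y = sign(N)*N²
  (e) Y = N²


Checking option (b) Y = exp(-N²):
  N = -3.028 -> Y = 0.0 ✓
  N = -3.369 -> Y = 0.0 ✓
  N = -2.01 -> Y = 0.018 ✓
All samples match this transformation.

(b) exp(-N²)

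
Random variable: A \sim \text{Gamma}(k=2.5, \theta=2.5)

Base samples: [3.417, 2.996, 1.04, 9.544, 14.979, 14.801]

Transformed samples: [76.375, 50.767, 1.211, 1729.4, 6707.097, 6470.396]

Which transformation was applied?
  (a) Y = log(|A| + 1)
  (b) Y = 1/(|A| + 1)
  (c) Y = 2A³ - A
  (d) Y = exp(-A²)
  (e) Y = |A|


Checking option (c) Y = 2A³ - A:
  A = 3.417 -> Y = 76.375 ✓
  A = 2.996 -> Y = 50.767 ✓
  A = 1.04 -> Y = 1.211 ✓
All samples match this transformation.

(c) 2A³ - A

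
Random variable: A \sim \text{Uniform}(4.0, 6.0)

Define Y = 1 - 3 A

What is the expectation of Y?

For Y = -3A + 1:
E[Y] = -3 * E[A] + 1
E[A] = (4 + 6)/2 = 5
E[Y] = -3 * 5 + 1 = -14

-14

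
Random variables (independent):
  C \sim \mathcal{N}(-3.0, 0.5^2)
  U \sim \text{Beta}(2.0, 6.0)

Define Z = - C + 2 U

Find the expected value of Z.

E[Z] = -1*E[C] + 2*E[U]
E[C] = -3
E[U] = 0.25
E[Z] = -1*(-3) + 2*0.25 = 3.5

3.5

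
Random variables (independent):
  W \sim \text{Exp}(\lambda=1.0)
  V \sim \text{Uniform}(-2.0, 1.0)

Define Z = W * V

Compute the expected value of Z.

For independent RVs: E[XY] = E[X]*E[Y]
E[W] = 1
E[V] = -0.5
E[Z] = 1 * (-0.5) = -0.5

-0.5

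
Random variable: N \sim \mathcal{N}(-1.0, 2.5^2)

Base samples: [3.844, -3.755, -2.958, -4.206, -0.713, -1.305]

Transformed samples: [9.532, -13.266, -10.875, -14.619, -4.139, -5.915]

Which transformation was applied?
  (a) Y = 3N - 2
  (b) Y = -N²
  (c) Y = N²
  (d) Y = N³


Checking option (a) Y = 3N - 2:
  N = 3.844 -> Y = 9.532 ✓
  N = -3.755 -> Y = -13.266 ✓
  N = -2.958 -> Y = -10.875 ✓
All samples match this transformation.

(a) 3N - 2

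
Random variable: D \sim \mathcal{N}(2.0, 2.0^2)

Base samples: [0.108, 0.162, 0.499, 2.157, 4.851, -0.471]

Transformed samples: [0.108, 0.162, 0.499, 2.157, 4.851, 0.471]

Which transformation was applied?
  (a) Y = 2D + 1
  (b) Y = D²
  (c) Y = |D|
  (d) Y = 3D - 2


Checking option (c) Y = |D|:
  D = 0.108 -> Y = 0.108 ✓
  D = 0.162 -> Y = 0.162 ✓
  D = 0.499 -> Y = 0.499 ✓
All samples match this transformation.

(c) |D|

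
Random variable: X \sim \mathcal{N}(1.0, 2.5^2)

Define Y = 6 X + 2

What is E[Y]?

For Y = 6X + 2:
E[Y] = 6 * E[X] + 2
E[X] = 1.0 = 1
E[Y] = 6 * 1 + 2 = 8

8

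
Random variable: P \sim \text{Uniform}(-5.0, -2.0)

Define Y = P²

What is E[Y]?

Using E[X²] = Var(X) + (E[X])²:
E[P] = -3.5
Var(P) = (-2 + 5)^2/12 = 0.75
E[P²] = 0.75 + (-3.5)² = 0.75 + 12.25 = 13

13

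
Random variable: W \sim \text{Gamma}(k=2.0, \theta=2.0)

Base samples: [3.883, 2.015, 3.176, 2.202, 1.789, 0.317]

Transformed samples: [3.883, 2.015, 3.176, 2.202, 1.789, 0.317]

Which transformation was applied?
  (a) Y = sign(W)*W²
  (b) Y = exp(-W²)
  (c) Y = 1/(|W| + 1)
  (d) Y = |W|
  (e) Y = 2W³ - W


Checking option (d) Y = |W|:
  W = 3.883 -> Y = 3.883 ✓
  W = 2.015 -> Y = 2.015 ✓
  W = 3.176 -> Y = 3.176 ✓
All samples match this transformation.

(d) |W|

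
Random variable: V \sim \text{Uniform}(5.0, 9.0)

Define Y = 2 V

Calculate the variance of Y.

For Y = aV + b: Var(Y) = a² * Var(V)
Var(V) = (9 - 5)^2/12 = 1.3333333
Var(Y) = 2² * 1.3333333 = 4 * 1.3333333 = 5.3333333

5.3333333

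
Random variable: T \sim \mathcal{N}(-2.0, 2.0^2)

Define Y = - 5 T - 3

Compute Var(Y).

For Y = aT + b: Var(Y) = a² * Var(T)
Var(T) = 2.0^2 = 4
Var(Y) = (-5)² * 4 = 25 * 4 = 100

100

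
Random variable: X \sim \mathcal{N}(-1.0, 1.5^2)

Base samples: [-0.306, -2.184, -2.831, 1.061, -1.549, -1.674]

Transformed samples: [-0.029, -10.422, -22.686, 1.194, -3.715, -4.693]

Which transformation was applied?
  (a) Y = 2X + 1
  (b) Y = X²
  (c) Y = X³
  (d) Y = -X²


Checking option (c) Y = X³:
  X = -0.306 -> Y = -0.029 ✓
  X = -2.184 -> Y = -10.422 ✓
  X = -2.831 -> Y = -22.686 ✓
All samples match this transformation.

(c) X³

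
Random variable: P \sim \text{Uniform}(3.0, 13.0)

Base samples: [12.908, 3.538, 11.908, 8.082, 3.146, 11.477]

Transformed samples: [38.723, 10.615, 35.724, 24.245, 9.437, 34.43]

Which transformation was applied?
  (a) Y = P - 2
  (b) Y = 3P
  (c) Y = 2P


Checking option (b) Y = 3P:
  P = 12.908 -> Y = 38.723 ✓
  P = 3.538 -> Y = 10.615 ✓
  P = 11.908 -> Y = 35.724 ✓
All samples match this transformation.

(b) 3P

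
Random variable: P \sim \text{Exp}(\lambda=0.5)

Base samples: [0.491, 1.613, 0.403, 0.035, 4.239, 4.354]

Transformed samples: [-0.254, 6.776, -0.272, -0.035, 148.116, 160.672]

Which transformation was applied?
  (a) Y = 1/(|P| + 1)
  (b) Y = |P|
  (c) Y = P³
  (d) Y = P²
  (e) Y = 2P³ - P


Checking option (e) Y = 2P³ - P:
  P = 0.491 -> Y = -0.254 ✓
  P = 1.613 -> Y = 6.776 ✓
  P = 0.403 -> Y = -0.272 ✓
All samples match this transformation.

(e) 2P³ - P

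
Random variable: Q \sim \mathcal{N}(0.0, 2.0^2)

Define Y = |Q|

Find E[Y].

For X ~ N(0, 2.0²), E[|X|] = sigma * sqrt(2/pi)
= 2.0 * sqrt(2/pi) = 1.5957691

1.5957691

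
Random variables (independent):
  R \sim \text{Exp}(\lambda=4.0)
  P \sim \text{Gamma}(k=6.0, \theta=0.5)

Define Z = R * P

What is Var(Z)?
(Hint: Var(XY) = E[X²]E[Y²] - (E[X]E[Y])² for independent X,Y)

Var(XY) = E[X²]E[Y²] - (E[X]E[Y])²
E[R] = 0.25, Var(R) = 0.0625
E[P] = 3, Var(P) = 1.5
E[R²] = 0.0625 + 0.25² = 0.125
E[P²] = 1.5 + 3² = 10.5
Var(Z) = 0.125*10.5 - (0.25*3)²
= 1.3125 - 0.5625 = 0.75

0.75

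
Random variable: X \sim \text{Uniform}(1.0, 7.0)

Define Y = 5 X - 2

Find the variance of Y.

For Y = aX + b: Var(Y) = a² * Var(X)
Var(X) = (7 - 1)^2/12 = 3
Var(Y) = 5² * 3 = 25 * 3 = 75

75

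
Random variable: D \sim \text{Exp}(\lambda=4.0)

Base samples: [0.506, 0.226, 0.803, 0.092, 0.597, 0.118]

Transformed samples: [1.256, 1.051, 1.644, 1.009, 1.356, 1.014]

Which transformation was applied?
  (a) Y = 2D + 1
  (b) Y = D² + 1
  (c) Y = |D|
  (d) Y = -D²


Checking option (b) Y = D² + 1:
  D = 0.506 -> Y = 1.256 ✓
  D = 0.226 -> Y = 1.051 ✓
  D = 0.803 -> Y = 1.644 ✓
All samples match this transformation.

(b) D² + 1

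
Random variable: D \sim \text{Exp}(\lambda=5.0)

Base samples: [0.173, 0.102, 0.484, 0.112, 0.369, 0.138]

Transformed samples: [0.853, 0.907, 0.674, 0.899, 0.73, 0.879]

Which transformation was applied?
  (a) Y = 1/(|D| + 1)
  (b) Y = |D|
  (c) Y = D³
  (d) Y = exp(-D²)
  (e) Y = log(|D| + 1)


Checking option (a) Y = 1/(|D| + 1):
  D = 0.173 -> Y = 0.853 ✓
  D = 0.102 -> Y = 0.907 ✓
  D = 0.484 -> Y = 0.674 ✓
All samples match this transformation.

(a) 1/(|D| + 1)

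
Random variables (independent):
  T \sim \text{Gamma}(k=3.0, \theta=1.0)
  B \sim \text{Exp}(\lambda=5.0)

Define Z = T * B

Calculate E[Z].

For independent RVs: E[XY] = E[X]*E[Y]
E[T] = 3
E[B] = 0.2
E[Z] = 3 * 0.2 = 0.6

0.6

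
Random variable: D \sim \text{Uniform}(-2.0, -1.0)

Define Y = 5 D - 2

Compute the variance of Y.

For Y = aD + b: Var(Y) = a² * Var(D)
Var(D) = (-1 + 2)^2/12 = 0.083333333
Var(Y) = 5² * 0.083333333 = 25 * 0.083333333 = 2.0833333

2.0833333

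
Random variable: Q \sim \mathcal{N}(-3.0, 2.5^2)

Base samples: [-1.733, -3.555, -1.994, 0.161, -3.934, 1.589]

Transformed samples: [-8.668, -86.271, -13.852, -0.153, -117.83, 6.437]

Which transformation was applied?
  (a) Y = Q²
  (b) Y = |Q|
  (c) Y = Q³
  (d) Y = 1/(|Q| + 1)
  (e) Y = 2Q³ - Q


Checking option (e) Y = 2Q³ - Q:
  Q = -1.733 -> Y = -8.668 ✓
  Q = -3.555 -> Y = -86.271 ✓
  Q = -1.994 -> Y = -13.852 ✓
All samples match this transformation.

(e) 2Q³ - Q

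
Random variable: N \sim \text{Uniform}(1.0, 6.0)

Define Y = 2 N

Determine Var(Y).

For Y = aN + b: Var(Y) = a² * Var(N)
Var(N) = (6 - 1)^2/12 = 2.0833333
Var(Y) = 2² * 2.0833333 = 4 * 2.0833333 = 8.3333333

8.3333333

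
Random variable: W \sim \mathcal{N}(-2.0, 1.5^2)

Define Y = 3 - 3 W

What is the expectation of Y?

For Y = -3W + 3:
E[Y] = -3 * E[W] + 3
E[W] = -2.0 = -2
E[Y] = -3 * (-2) + 3 = 9

9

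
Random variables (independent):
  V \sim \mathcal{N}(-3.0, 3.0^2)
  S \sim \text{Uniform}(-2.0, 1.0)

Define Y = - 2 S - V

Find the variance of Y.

For independent RVs: Var(aX + bY) = a²Var(X) + b²Var(Y)
Var(V) = 9
Var(S) = 0.75
Var(Y) = (-1)²*9 + (-2)²*0.75
= 1*9 + 4*0.75 = 12

12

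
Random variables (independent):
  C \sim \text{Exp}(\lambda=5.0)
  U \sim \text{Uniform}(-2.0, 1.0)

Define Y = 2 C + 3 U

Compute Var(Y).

For independent RVs: Var(aX + bY) = a²Var(X) + b²Var(Y)
Var(C) = 0.04
Var(U) = 0.75
Var(Y) = 2²*0.04 + 3²*0.75
= 4*0.04 + 9*0.75 = 6.91

6.91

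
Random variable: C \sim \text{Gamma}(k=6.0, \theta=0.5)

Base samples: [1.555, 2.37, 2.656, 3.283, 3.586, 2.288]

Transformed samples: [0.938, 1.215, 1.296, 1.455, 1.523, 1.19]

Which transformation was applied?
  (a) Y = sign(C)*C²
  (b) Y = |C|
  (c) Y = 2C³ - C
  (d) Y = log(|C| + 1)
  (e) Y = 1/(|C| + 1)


Checking option (d) Y = log(|C| + 1):
  C = 1.555 -> Y = 0.938 ✓
  C = 2.37 -> Y = 1.215 ✓
  C = 2.656 -> Y = 1.296 ✓
All samples match this transformation.

(d) log(|C| + 1)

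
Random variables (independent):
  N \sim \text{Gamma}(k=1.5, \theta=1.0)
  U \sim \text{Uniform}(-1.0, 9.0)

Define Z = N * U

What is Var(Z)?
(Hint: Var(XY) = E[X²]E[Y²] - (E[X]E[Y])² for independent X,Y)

Var(XY) = E[X²]E[Y²] - (E[X]E[Y])²
E[N] = 1.5, Var(N) = 1.5
E[U] = 4, Var(U) = 8.3333333
E[N²] = 1.5 + 1.5² = 3.75
E[U²] = 8.3333333 + 4² = 24.333333
Var(Z) = 3.75*24.333333 - (1.5*4)²
= 91.25 - 36 = 55.25

55.25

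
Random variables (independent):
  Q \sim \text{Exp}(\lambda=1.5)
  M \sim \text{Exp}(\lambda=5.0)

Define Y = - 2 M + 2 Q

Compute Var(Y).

For independent RVs: Var(aX + bY) = a²Var(X) + b²Var(Y)
Var(Q) = 0.44444444
Var(M) = 0.04
Var(Y) = 2²*0.44444444 + (-2)²*0.04
= 4*0.44444444 + 4*0.04 = 1.9377778

1.9377778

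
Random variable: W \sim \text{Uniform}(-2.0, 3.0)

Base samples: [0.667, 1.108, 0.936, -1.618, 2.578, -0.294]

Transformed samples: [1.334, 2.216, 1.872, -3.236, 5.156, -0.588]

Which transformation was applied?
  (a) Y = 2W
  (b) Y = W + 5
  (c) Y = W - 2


Checking option (a) Y = 2W:
  W = 0.667 -> Y = 1.334 ✓
  W = 1.108 -> Y = 2.216 ✓
  W = 0.936 -> Y = 1.872 ✓
All samples match this transformation.

(a) 2W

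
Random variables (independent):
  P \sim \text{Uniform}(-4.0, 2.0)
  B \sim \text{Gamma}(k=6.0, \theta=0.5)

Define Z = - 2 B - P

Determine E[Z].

E[Z] = -1*E[P] - 2*E[B]
E[P] = -1
E[B] = 3
E[Z] = -1*(-1) - 2*3 = -5

-5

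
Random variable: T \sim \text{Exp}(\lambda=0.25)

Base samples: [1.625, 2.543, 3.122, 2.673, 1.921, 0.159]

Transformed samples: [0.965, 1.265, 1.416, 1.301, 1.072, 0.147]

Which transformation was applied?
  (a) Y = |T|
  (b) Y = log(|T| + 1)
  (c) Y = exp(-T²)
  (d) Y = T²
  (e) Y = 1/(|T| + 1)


Checking option (b) Y = log(|T| + 1):
  T = 1.625 -> Y = 0.965 ✓
  T = 2.543 -> Y = 1.265 ✓
  T = 3.122 -> Y = 1.416 ✓
All samples match this transformation.

(b) log(|T| + 1)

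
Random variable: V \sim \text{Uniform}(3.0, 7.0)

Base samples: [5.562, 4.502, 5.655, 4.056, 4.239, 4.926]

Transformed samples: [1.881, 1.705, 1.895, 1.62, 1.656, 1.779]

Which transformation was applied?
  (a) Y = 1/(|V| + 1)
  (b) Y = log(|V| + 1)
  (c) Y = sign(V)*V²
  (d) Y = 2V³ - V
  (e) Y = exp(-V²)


Checking option (b) Y = log(|V| + 1):
  V = 5.562 -> Y = 1.881 ✓
  V = 4.502 -> Y = 1.705 ✓
  V = 5.655 -> Y = 1.895 ✓
All samples match this transformation.

(b) log(|V| + 1)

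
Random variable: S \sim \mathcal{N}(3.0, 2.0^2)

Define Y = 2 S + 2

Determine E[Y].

For Y = 2S + 2:
E[Y] = 2 * E[S] + 2
E[S] = 3.0 = 3
E[Y] = 2 * 3 + 2 = 8

8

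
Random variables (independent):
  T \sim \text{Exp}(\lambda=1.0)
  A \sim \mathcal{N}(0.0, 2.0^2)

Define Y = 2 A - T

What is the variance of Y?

For independent RVs: Var(aX + bY) = a²Var(X) + b²Var(Y)
Var(T) = 1
Var(A) = 4
Var(Y) = (-1)²*1 + 2²*4
= 1*1 + 4*4 = 17

17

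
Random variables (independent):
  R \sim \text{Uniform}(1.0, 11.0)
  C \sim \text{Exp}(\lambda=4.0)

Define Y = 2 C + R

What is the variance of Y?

For independent RVs: Var(aX + bY) = a²Var(X) + b²Var(Y)
Var(R) = 8.3333333
Var(C) = 0.0625
Var(Y) = 1²*8.3333333 + 2²*0.0625
= 1*8.3333333 + 4*0.0625 = 8.5833333

8.5833333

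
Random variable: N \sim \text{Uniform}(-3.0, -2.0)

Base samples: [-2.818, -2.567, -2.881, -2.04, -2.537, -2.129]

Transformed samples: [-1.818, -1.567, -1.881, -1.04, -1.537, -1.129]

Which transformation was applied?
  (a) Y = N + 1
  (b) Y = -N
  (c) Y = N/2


Checking option (a) Y = N + 1:
  N = -2.818 -> Y = -1.818 ✓
  N = -2.567 -> Y = -1.567 ✓
  N = -2.881 -> Y = -1.881 ✓
All samples match this transformation.

(a) N + 1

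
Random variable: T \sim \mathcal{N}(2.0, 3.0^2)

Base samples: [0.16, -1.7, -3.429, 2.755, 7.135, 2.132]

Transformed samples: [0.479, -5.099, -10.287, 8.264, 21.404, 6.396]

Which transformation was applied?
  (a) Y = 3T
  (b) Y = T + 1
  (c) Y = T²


Checking option (a) Y = 3T:
  T = 0.16 -> Y = 0.479 ✓
  T = -1.7 -> Y = -5.099 ✓
  T = -3.429 -> Y = -10.287 ✓
All samples match this transformation.

(a) 3T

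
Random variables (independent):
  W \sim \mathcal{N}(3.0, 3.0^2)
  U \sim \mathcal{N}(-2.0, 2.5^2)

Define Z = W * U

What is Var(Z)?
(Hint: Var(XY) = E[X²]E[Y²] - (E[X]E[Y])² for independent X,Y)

Var(XY) = E[X²]E[Y²] - (E[X]E[Y])²
E[W] = 3, Var(W) = 9
E[U] = -2, Var(U) = 6.25
E[W²] = 9 + 3² = 18
E[U²] = 6.25 + (-2)² = 10.25
Var(Z) = 18*10.25 - (3*(-2))²
= 184.5 - 36 = 148.5

148.5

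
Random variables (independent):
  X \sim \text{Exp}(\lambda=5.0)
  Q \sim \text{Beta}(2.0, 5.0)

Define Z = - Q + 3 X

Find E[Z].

E[Z] = 3*E[X] - 1*E[Q]
E[X] = 0.2
E[Q] = 0.28571429
E[Z] = 3*0.2 - 1*0.28571429 = 0.31428571

0.31428571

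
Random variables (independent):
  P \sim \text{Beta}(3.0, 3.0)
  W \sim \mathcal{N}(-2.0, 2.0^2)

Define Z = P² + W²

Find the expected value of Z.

E[Z] = E[P²] + E[W²]
E[P²] = Var(P) + E[P]² = 0.035714286 + 0.25 = 0.28571429
E[W²] = Var(W) + E[W]² = 4 + 4 = 8
E[Z] = 0.28571429 + 8 = 8.2857143

8.2857143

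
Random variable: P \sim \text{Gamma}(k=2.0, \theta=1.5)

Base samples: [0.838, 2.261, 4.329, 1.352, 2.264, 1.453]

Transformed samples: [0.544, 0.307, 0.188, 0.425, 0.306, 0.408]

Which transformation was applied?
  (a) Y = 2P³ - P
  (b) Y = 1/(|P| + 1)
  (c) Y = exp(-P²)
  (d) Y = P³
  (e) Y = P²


Checking option (b) Y = 1/(|P| + 1):
  P = 0.838 -> Y = 0.544 ✓
  P = 2.261 -> Y = 0.307 ✓
  P = 4.329 -> Y = 0.188 ✓
All samples match this transformation.

(b) 1/(|P| + 1)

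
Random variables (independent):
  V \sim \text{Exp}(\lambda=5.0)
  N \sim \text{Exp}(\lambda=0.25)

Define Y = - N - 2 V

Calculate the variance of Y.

For independent RVs: Var(aX + bY) = a²Var(X) + b²Var(Y)
Var(V) = 0.04
Var(N) = 16
Var(Y) = (-2)²*0.04 + (-1)²*16
= 4*0.04 + 1*16 = 16.16

16.16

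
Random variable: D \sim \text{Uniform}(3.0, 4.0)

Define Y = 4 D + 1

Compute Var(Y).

For Y = aD + b: Var(Y) = a² * Var(D)
Var(D) = (4 - 3)^2/12 = 0.083333333
Var(Y) = 4² * 0.083333333 = 16 * 0.083333333 = 1.3333333

1.3333333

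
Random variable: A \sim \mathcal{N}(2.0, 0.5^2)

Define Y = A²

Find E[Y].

Using E[X²] = Var(X) + (E[X])²:
E[A] = 2
Var(A) = 0.5^2 = 0.25
E[A²] = 0.25 + 2² = 0.25 + 4 = 4.25

4.25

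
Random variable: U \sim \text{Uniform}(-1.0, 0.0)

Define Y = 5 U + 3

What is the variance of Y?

For Y = aU + b: Var(Y) = a² * Var(U)
Var(U) = (0 + 1)^2/12 = 0.083333333
Var(Y) = 5² * 0.083333333 = 25 * 0.083333333 = 2.0833333

2.0833333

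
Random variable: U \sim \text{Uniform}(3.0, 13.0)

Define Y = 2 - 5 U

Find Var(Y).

For Y = aU + b: Var(Y) = a² * Var(U)
Var(U) = (13 - 3)^2/12 = 8.3333333
Var(Y) = (-5)² * 8.3333333 = 25 * 8.3333333 = 208.33333

208.33333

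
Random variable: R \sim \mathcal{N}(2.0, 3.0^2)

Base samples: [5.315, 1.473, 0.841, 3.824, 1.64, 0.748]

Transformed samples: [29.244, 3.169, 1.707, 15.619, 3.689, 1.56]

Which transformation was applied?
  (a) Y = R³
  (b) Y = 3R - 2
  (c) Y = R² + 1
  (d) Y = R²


Checking option (c) Y = R² + 1:
  R = 5.315 -> Y = 29.244 ✓
  R = 1.473 -> Y = 3.169 ✓
  R = 0.841 -> Y = 1.707 ✓
All samples match this transformation.

(c) R² + 1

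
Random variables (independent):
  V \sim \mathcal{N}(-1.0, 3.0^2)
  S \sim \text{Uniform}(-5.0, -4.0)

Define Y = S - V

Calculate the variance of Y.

For independent RVs: Var(aX + bY) = a²Var(X) + b²Var(Y)
Var(V) = 9
Var(S) = 0.083333333
Var(Y) = (-1)²*9 + 1²*0.083333333
= 1*9 + 1*0.083333333 = 9.0833333

9.0833333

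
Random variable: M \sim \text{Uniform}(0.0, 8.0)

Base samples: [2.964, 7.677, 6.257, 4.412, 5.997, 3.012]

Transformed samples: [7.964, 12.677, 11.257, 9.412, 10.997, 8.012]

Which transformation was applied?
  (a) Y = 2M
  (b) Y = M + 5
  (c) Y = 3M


Checking option (b) Y = M + 5:
  M = 2.964 -> Y = 7.964 ✓
  M = 7.677 -> Y = 12.677 ✓
  M = 6.257 -> Y = 11.257 ✓
All samples match this transformation.

(b) M + 5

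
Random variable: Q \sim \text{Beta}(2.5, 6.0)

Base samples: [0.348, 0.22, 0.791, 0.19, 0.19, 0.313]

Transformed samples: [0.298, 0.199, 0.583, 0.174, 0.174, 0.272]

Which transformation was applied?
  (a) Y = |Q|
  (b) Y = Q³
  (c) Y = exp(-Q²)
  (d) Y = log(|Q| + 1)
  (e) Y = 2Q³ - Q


Checking option (d) Y = log(|Q| + 1):
  Q = 0.348 -> Y = 0.298 ✓
  Q = 0.22 -> Y = 0.199 ✓
  Q = 0.791 -> Y = 0.583 ✓
All samples match this transformation.

(d) log(|Q| + 1)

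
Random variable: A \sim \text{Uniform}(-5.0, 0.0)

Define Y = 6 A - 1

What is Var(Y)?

For Y = aA + b: Var(Y) = a² * Var(A)
Var(A) = (0 + 5)^2/12 = 2.0833333
Var(Y) = 6² * 2.0833333 = 36 * 2.0833333 = 75

75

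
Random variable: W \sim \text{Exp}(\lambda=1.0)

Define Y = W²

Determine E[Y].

E[W²] = Var(W) + (E[W])² = 1 + 1 = 2

2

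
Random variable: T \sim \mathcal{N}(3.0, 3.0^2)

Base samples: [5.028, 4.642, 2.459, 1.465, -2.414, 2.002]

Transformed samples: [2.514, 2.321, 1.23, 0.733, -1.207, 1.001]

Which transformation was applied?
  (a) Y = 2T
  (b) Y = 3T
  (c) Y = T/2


Checking option (c) Y = T/2:
  T = 5.028 -> Y = 2.514 ✓
  T = 4.642 -> Y = 2.321 ✓
  T = 2.459 -> Y = 1.23 ✓
All samples match this transformation.

(c) T/2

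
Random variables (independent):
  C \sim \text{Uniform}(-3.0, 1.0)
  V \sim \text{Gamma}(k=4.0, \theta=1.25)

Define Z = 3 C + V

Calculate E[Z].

E[Z] = 3*E[C] + 1*E[V]
E[C] = -1
E[V] = 5
E[Z] = 3*(-1) + 1*5 = 2

2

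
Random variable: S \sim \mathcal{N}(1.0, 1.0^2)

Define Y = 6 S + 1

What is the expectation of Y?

For Y = 6S + 1:
E[Y] = 6 * E[S] + 1
E[S] = 1.0 = 1
E[Y] = 6 * 1 + 1 = 7

7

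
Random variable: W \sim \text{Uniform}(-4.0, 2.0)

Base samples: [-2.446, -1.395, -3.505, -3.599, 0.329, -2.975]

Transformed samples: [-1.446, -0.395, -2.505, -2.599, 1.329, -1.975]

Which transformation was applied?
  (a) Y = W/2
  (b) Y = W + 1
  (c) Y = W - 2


Checking option (b) Y = W + 1:
  W = -2.446 -> Y = -1.446 ✓
  W = -1.395 -> Y = -0.395 ✓
  W = -3.505 -> Y = -2.505 ✓
All samples match this transformation.

(b) W + 1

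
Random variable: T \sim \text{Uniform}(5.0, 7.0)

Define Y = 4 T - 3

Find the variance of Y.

For Y = aT + b: Var(Y) = a² * Var(T)
Var(T) = (7 - 5)^2/12 = 0.33333333
Var(Y) = 4² * 0.33333333 = 16 * 0.33333333 = 5.3333333

5.3333333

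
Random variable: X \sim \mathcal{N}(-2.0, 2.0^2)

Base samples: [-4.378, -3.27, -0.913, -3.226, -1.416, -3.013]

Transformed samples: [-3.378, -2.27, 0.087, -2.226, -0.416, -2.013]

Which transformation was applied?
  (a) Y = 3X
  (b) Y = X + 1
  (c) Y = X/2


Checking option (b) Y = X + 1:
  X = -4.378 -> Y = -3.378 ✓
  X = -3.27 -> Y = -2.27 ✓
  X = -0.913 -> Y = 0.087 ✓
All samples match this transformation.

(b) X + 1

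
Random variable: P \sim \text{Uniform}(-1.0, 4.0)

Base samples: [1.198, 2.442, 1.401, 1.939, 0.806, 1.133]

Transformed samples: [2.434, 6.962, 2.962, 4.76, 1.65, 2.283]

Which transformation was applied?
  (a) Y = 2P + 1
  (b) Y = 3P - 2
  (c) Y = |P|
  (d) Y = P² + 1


Checking option (d) Y = P² + 1:
  P = 1.198 -> Y = 2.434 ✓
  P = 2.442 -> Y = 6.962 ✓
  P = 1.401 -> Y = 2.962 ✓
All samples match this transformation.

(d) P² + 1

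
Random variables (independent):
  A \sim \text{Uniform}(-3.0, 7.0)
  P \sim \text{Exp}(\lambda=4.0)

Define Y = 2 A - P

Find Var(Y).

For independent RVs: Var(aX + bY) = a²Var(X) + b²Var(Y)
Var(A) = 8.3333333
Var(P) = 0.0625
Var(Y) = 2²*8.3333333 + (-1)²*0.0625
= 4*8.3333333 + 1*0.0625 = 33.395833

33.395833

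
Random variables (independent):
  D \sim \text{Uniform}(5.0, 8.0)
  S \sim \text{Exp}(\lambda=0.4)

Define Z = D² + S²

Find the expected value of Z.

E[Z] = E[D²] + E[S²]
E[D²] = Var(D) + E[D]² = 0.75 + 42.25 = 43
E[S²] = Var(S) + E[S]² = 6.25 + 6.25 = 12.5
E[Z] = 43 + 12.5 = 55.5

55.5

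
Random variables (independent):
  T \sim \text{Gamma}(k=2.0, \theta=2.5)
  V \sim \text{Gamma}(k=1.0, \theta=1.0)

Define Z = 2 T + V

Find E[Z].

E[Z] = 2*E[T] + 1*E[V]
E[T] = 5
E[V] = 1
E[Z] = 2*5 + 1*1 = 11

11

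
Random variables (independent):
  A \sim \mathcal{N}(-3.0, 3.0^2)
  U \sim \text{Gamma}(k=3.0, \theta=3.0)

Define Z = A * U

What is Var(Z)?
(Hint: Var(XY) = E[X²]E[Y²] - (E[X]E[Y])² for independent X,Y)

Var(XY) = E[X²]E[Y²] - (E[X]E[Y])²
E[A] = -3, Var(A) = 9
E[U] = 9, Var(U) = 27
E[A²] = 9 + (-3)² = 18
E[U²] = 27 + 9² = 108
Var(Z) = 18*108 - (-3*9)²
= 1944 - 729 = 1215

1215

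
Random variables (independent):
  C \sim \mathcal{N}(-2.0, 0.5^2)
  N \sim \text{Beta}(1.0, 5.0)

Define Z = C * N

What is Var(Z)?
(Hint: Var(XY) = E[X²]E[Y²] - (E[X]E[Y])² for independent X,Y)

Var(XY) = E[X²]E[Y²] - (E[X]E[Y])²
E[C] = -2, Var(C) = 0.25
E[N] = 0.16666667, Var(N) = 0.01984127
E[C²] = 0.25 + (-2)² = 4.25
E[N²] = 0.01984127 + 0.16666667² = 0.047619048
Var(Z) = 4.25*0.047619048 - (-2*0.16666667)²
= 0.20238095 - 0.11111111 = 0.091269841

0.091269841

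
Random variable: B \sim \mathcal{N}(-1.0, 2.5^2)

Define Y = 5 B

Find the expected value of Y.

For Y = 5B:
E[Y] = 5 * E[B]
E[B] = -1.0 = -1
E[Y] = 5 * (-1) = -5

-5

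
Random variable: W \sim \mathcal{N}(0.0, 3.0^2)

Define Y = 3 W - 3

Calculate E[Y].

For Y = 3W - 3:
E[Y] = 3 * E[W] - 3
E[W] = 0.0 = 0
E[Y] = 3 * 0 - 3 = -3

-3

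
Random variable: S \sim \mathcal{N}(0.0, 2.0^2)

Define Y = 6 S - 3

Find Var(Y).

For Y = aS + b: Var(Y) = a² * Var(S)
Var(S) = 2.0^2 = 4
Var(Y) = 6² * 4 = 36 * 4 = 144

144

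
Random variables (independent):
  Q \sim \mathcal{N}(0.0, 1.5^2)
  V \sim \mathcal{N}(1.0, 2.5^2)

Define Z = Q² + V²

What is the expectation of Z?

E[Z] = E[Q²] + E[V²]
E[Q²] = Var(Q) + E[Q]² = 2.25 + 0 = 2.25
E[V²] = Var(V) + E[V]² = 6.25 + 1 = 7.25
E[Z] = 2.25 + 7.25 = 9.5

9.5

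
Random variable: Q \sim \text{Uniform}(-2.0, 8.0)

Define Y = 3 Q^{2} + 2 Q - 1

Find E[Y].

E[Y] = 3*E[Q²] + 2*E[Q] - 1
E[Q] = 3
E[Q²] = Var(Q) + (E[Q])² = 8.3333333 + 9 = 17.333333
E[Y] = 3*17.333333 + 2*3 - 1 = 57

57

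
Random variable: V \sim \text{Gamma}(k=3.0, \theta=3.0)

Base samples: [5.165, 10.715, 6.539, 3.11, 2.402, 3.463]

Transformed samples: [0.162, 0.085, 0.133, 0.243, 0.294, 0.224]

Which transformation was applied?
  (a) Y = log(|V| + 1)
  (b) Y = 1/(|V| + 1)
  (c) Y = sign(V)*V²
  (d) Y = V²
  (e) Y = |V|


Checking option (b) Y = 1/(|V| + 1):
  V = 5.165 -> Y = 0.162 ✓
  V = 10.715 -> Y = 0.085 ✓
  V = 6.539 -> Y = 0.133 ✓
All samples match this transformation.

(b) 1/(|V| + 1)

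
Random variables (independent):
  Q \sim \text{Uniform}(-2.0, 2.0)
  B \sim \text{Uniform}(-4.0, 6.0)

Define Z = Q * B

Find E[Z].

For independent RVs: E[XY] = E[X]*E[Y]
E[Q] = 0
E[B] = 1
E[Z] = 0 * 1 = 0

0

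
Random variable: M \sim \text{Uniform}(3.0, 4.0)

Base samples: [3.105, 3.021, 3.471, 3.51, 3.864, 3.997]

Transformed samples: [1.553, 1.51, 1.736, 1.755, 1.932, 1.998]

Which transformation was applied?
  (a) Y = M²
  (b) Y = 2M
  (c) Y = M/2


Checking option (c) Y = M/2:
  M = 3.105 -> Y = 1.553 ✓
  M = 3.021 -> Y = 1.51 ✓
  M = 3.471 -> Y = 1.736 ✓
All samples match this transformation.

(c) M/2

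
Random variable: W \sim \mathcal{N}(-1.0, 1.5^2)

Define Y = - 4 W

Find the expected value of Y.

For Y = -4W:
E[Y] = -4 * E[W]
E[W] = -1.0 = -1
E[Y] = -4 * (-1) = 4

4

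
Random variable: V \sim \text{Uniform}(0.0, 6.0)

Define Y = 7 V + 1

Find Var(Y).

For Y = aV + b: Var(Y) = a² * Var(V)
Var(V) = (6 - 0)^2/12 = 3
Var(Y) = 7² * 3 = 49 * 3 = 147

147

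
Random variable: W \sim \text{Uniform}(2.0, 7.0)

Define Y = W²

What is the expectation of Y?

E[W²] = Var(W) + (E[W])² = 2.0833333 + 20.25 = 22.333333

22.333333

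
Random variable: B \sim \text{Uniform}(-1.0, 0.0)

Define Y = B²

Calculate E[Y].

E[B²] = Var(B) + (E[B])² = 0.083333333 + 0.25 = 0.33333333

0.33333333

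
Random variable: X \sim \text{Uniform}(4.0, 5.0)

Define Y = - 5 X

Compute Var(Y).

For Y = aX + b: Var(Y) = a² * Var(X)
Var(X) = (5 - 4)^2/12 = 0.083333333
Var(Y) = (-5)² * 0.083333333 = 25 * 0.083333333 = 2.0833333

2.0833333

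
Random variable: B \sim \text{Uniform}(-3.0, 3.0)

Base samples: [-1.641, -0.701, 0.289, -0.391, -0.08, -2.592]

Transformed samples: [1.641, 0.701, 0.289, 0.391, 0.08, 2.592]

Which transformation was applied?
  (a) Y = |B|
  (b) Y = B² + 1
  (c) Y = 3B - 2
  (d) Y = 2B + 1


Checking option (a) Y = |B|:
  B = -1.641 -> Y = 1.641 ✓
  B = -0.701 -> Y = 0.701 ✓
  B = 0.289 -> Y = 0.289 ✓
All samples match this transformation.

(a) |B|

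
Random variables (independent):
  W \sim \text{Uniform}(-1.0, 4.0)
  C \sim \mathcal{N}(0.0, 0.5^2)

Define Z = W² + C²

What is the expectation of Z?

E[Z] = E[W²] + E[C²]
E[W²] = Var(W) + E[W]² = 2.0833333 + 2.25 = 4.3333333
E[C²] = Var(C) + E[C]² = 0.25 + 0 = 0.25
E[Z] = 4.3333333 + 0.25 = 4.5833333

4.5833333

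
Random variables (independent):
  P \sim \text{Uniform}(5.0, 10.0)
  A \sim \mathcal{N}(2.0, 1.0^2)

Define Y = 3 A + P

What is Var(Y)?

For independent RVs: Var(aX + bY) = a²Var(X) + b²Var(Y)
Var(P) = 2.0833333
Var(A) = 1
Var(Y) = 1²*2.0833333 + 3²*1
= 1*2.0833333 + 9*1 = 11.083333

11.083333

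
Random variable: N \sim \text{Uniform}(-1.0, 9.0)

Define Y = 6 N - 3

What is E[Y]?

For Y = 6N - 3:
E[Y] = 6 * E[N] - 3
E[N] = (-1 + 9)/2 = 4
E[Y] = 6 * 4 - 3 = 21

21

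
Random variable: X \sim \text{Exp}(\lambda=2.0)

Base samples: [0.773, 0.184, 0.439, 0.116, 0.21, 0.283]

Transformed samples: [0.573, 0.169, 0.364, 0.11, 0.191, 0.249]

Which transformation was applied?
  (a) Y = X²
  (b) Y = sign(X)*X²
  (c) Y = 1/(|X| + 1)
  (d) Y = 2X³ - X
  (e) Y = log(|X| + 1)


Checking option (e) Y = log(|X| + 1):
  X = 0.773 -> Y = 0.573 ✓
  X = 0.184 -> Y = 0.169 ✓
  X = 0.439 -> Y = 0.364 ✓
All samples match this transformation.

(e) log(|X| + 1)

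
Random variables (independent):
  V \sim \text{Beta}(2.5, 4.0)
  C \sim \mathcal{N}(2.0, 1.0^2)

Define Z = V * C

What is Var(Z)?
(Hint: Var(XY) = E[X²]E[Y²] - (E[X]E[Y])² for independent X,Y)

Var(XY) = E[X²]E[Y²] - (E[X]E[Y])²
E[V] = 0.38461538, Var(V) = 0.031558185
E[C] = 2, Var(C) = 1
E[V²] = 0.031558185 + 0.38461538² = 0.17948718
E[C²] = 1 + 2² = 5
Var(Z) = 0.17948718*5 - (0.38461538*2)²
= 0.8974359 - 0.59171598 = 0.30571992

0.30571992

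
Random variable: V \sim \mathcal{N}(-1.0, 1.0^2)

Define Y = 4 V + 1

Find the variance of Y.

For Y = aV + b: Var(Y) = a² * Var(V)
Var(V) = 1.0^2 = 1
Var(Y) = 4² * 1 = 16 * 1 = 16

16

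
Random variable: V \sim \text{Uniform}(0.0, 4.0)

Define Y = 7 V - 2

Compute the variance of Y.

For Y = aV + b: Var(Y) = a² * Var(V)
Var(V) = (4 - 0)^2/12 = 1.3333333
Var(Y) = 7² * 1.3333333 = 49 * 1.3333333 = 65.333333

65.333333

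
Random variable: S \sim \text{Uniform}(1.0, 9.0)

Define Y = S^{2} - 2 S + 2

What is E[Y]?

E[Y] = 1*E[S²] - 2*E[S] + 2
E[S] = 5
E[S²] = Var(S) + (E[S])² = 5.3333333 + 25 = 30.333333
E[Y] = 1*30.333333 - 2*5 + 2 = 22.333333

22.333333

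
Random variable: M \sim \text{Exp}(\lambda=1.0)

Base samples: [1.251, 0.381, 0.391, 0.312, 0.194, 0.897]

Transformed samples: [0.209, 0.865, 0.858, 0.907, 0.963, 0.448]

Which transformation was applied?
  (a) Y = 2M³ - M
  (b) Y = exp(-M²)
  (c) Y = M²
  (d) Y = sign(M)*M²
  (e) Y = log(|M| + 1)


Checking option (b) Y = exp(-M²):
  M = 1.251 -> Y = 0.209 ✓
  M = 0.381 -> Y = 0.865 ✓
  M = 0.391 -> Y = 0.858 ✓
All samples match this transformation.

(b) exp(-M²)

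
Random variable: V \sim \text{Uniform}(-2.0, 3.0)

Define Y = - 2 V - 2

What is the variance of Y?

For Y = aV + b: Var(Y) = a² * Var(V)
Var(V) = (3 + 2)^2/12 = 2.0833333
Var(Y) = (-2)² * 2.0833333 = 4 * 2.0833333 = 8.3333333

8.3333333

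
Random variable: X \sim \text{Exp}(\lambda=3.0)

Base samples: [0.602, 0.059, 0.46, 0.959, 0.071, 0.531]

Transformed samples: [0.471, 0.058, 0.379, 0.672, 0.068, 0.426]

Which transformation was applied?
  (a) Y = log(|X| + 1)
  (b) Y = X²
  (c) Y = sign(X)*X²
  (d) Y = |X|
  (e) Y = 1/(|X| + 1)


Checking option (a) Y = log(|X| + 1):
  X = 0.602 -> Y = 0.471 ✓
  X = 0.059 -> Y = 0.058 ✓
  X = 0.46 -> Y = 0.379 ✓
All samples match this transformation.

(a) log(|X| + 1)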